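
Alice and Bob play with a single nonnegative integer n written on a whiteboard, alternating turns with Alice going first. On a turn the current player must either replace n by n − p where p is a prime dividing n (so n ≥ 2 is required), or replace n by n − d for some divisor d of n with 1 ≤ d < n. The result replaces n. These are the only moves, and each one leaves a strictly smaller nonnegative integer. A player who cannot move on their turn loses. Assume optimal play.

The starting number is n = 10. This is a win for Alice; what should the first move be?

Move to 9.

Positions with no move are L. A position that does have a move is losing for the player to move precisely when every available move leads to a winning position for the opponent. Fill in the labels:
n=0: no move → L
n=1: no move → L
n=2: →0(L), so W
n=3: →0(L), so W
n=4: →2(W), 3(W) — all W, so L
n=5: →0(L), so W
n=6: →4(L), so W
n=7: →0(L), so W
n=8: →4(L), so W
n=9: →6(W), 8(W) — all W, so L
n=10: →9(L), so W
From 10, the L positions reachable in one move are: 9.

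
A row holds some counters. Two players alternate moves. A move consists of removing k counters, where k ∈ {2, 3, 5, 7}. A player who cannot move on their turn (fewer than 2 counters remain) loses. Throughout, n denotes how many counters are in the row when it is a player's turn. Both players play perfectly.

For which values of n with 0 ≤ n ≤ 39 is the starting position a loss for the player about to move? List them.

Positions with no move are L. A position that does have a move is losing for the player to move precisely when every available move leads to a winning position for the opponent. Fill in the labels:
n=0: no move → L
n=1: no move → L
n=2: W (go to 0, an L position)
n=3: W (go to 1, an L position)
n=4: W (go to 1, an L position)
n=5: W (go to 0, an L position)
n=6: W (go to 1, an L position)
n=7: W (go to 0, an L position)
n=8: W (go to 1, an L position)
n=9: L (options 7(W), 6(W), 4(W), 2(W) are all W)
n=10: L (options 8(W), 7(W), 5(W), 3(W) are all W)
n=11: W (go to 9, an L position)
n=12: W (go to 10, an L position)
n=13: W (go to 10, an L position)
n=14: W (go to 9, an L position)
n=15: W (go to 10, an L position)
n=16: W (go to 9, an L position)
n=17: W (go to 10, an L position)
n=18: L (options 16(W), 15(W), 13(W), 11(W) are all W)
n=19: L (options 17(W), 16(W), 14(W), 12(W) are all W)
n=20: W (go to 18, an L position)
n=21: W (go to 19, an L position)
n=22: W (go to 19, an L position)
n=23: W (go to 18, an L position)
n=24: W (go to 19, an L position)
n=25: W (go to 18, an L position)
n=26: W (go to 19, an L position)
n=27: L (options 25(W), 24(W), 22(W), 20(W) are all W)
n=28: L (options 26(W), 25(W), 23(W), 21(W) are all W)
n=29: W (go to 27, an L position)
n=30: W (go to 28, an L position)
n=31: W (go to 28, an L position)
n=32: W (go to 27, an L position)
n=33: W (go to 28, an L position)
n=34: W (go to 27, an L position)
n=35: W (go to 28, an L position)
n=36: L (options 34(W), 33(W), 31(W), 29(W) are all W)
n=37: L (options 35(W), 34(W), 32(W), 30(W) are all W)
n=38: W (go to 36, an L position)
n=39: W (go to 37, an L position)
The losing starting values of n are exactly the entries labelled L in this table (10 of them).

0, 1, 9, 10, 18, 19, 27, 28, 36, 37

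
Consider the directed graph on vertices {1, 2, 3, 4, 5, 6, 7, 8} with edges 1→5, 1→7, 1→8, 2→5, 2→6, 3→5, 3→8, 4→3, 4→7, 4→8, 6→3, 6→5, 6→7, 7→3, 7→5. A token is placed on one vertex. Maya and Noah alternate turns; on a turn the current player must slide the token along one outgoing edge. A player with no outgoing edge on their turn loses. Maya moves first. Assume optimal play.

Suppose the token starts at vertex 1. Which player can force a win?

Work bottom-up. With no move the player to move loses. Otherwise the position is W if at least one move leads to an L position for the opponent, and L if every move leads to a W.
Every edge goes from a vertex to one that appears earlier in the order 8, 5, 3, 7, 6, 4, 2, 1, so processing vertices in that order labels each vertex after all of its successors.
8: no outgoing edge → L
5: no outgoing edge → L
3: reaches L-position 5 → W
7: reaches L-position 5 → W
6: reaches L-position 5 → W
4: reaches L-position 8 → W
2: reaches L-position 5 → W
1: reaches L-position 5 → W
The starting position 1 is W: Maya should move to 5, handing over an L position.

Maya wins.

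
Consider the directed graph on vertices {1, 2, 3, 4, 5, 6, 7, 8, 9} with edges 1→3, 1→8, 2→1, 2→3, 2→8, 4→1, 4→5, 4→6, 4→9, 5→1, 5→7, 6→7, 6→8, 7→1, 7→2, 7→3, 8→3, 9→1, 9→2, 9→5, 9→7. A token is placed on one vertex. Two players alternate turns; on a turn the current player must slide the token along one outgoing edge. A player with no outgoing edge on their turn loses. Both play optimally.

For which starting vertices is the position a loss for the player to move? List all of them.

3, 5, 6

Work bottom-up. With no move the player to move loses. Otherwise the position is W if at least one move leads to an L position for the opponent, and L if every move leads to a W.
Every edge goes from a vertex to one that appears earlier in the order 3, 8, 1, 2, 7, 5, 9, 6, 4, so processing vertices in that order labels each vertex after all of its successors.
3: no outgoing edge → L
8: →3(L), so W
1: →3(L), so W
2: →3(L), so W
7: →3(L), so W
5: →7(W), 1(W) — all W, so L
9: →5(L), so W
6: →7(W), 8(W) — all W, so L
4: →6(L), so W
The losing starting vertices are exactly the entries labelled L in this table (3 of them).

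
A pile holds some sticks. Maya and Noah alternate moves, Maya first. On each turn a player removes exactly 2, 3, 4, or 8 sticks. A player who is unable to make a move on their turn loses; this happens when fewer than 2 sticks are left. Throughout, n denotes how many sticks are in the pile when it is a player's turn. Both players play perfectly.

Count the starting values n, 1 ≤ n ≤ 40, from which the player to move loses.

13

Label each position W (a win for the player to move) or L (a loss). A position with no legal move is L; any other position is W exactly when some move reaches an L, and L when every move reaches a W.
n=0: no move → L
n=1: no move → L
n=2: reaches L-position 0 → W
n=3: reaches L-position 1 → W
n=4: reaches L-position 1 → W
n=5: reaches L-position 1 → W
n=6: only reaches 4(W), 3(W), 2(W), all W → L
n=7: only reaches 5(W), 4(W), 3(W), all W → L
n=8: reaches L-position 6 → W
n=9: reaches L-position 7 → W
n=10: reaches L-position 7 → W
n=11: reaches L-position 7 → W
n=12: only reaches 10(W), 9(W), 8(W), 4(W), all W → L
n=13: only reaches 11(W), 10(W), 9(W), 5(W), all W → L
n=14: reaches L-position 12 → W
n=15: reaches L-position 13 → W
n=16: reaches L-position 13 → W
n=17: reaches L-position 13 → W
n=18: only reaches 16(W), 15(W), 14(W), 10(W), all W → L
n=19: only reaches 17(W), 16(W), 15(W), 11(W), all W → L
n=20: reaches L-position 18 → W
n=21: reaches L-position 19 → W
n=22: reaches L-position 19 → W
n=23: reaches L-position 19 → W
n=24: only reaches 22(W), 21(W), 20(W), 16(W), all W → L
n=25: only reaches 23(W), 22(W), 21(W), 17(W), all W → L
n=26: reaches L-position 24 → W
n=27: reaches L-position 25 → W
n=28: reaches L-position 25 → W
n=29: reaches L-position 25 → W
n=30: only reaches 28(W), 27(W), 26(W), 22(W), all W → L
n=31: only reaches 29(W), 28(W), 27(W), 23(W), all W → L
n=32: reaches L-position 30 → W
n=33: reaches L-position 31 → W
n=34: reaches L-position 31 → W
n=35: reaches L-position 31 → W
n=36: only reaches 34(W), 33(W), 32(W), 28(W), all W → L
n=37: only reaches 35(W), 34(W), 33(W), 29(W), all W → L
n=38: reaches L-position 36 → W
n=39: reaches L-position 37 → W
n=40: reaches L-position 37 → W
L entries with 1 ≤ n ≤ 40 (n=0 is outside the asked range and is not counted): n = 1, 6, 7, 12, 13, 18, 19, 24, 25, 30, 31, 36, 37; that makes 13.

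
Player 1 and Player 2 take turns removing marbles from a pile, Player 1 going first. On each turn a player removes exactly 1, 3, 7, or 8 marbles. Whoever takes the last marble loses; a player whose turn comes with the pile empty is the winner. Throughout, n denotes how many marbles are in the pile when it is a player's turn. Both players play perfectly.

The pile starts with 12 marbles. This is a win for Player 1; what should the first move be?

Remove 7, leaving 5.

Classify positions by backward induction: terminal positions (no move available) are W. From any other position, the mover wins iff some move reaches an L.
n=0: no move; the opponent has just taken the last marble and therefore loses → W
n=1: →0(W) only, which is W, so L
n=2: →1(L), so W
n=3: →2(W), 0(W) — all W, so L
n=4: →3(L), so W
n=5: →4(W), 2(W) — all W, so L
n=6: →5(L), so W
n=7: →6(W), 4(W), 0(W) — all W, so L
n=8: →7(L), so W
n=9: →1(L), so W
n=10: →7(L), so W
n=11: →3(L), so W
n=12: →5(L), so W
From 12, the L positions reachable in one move are: 5.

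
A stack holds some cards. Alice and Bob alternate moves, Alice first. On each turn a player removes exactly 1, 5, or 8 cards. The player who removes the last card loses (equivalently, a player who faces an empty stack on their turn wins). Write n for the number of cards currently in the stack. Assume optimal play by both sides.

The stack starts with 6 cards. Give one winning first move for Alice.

Remove 1, leaving 5.

Classify positions by backward induction: terminal positions (no move available) are W. From any other position, the mover wins iff some move reaches an L.
n=0: no move; the opponent has just taken the last card and therefore loses → W
n=1: only reaches 0(W), which is W → L
n=2: reaches L-position 1 → W
n=3: only reaches 2(W), which is W → L
n=4: reaches L-position 3 → W
n=5: only reaches 4(W), 0(W), all W → L
n=6: reaches L-position 5 → W
From 6, the L positions reachable in one move are: 5, 1. Any move reaching one of these is winning.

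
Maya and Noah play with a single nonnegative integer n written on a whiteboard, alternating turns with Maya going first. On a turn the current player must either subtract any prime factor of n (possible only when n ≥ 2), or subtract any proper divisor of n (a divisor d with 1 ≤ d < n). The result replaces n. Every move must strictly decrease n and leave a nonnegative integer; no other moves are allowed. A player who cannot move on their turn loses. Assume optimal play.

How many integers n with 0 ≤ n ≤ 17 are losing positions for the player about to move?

5

Classify positions by backward induction: terminal positions (no move available) are L. From any other position, the mover wins iff some move reaches an L.
n=0: no move → L
n=1: no move → L
n=2: can move to 0, which is L ⇒ W
n=3: can move to 0, which is L ⇒ W
n=4: moves to 2(W), 3(W); every one is W ⇒ L
n=5: can move to 0, which is L ⇒ W
n=6: can move to 4, which is L ⇒ W
n=7: can move to 0, which is L ⇒ W
n=8: can move to 4, which is L ⇒ W
n=9: moves to 6(W), 8(W); every one is W ⇒ L
n=10: can move to 9, which is L ⇒ W
n=11: can move to 0, which is L ⇒ W
n=12: can move to 9, which is L ⇒ W
n=13: can move to 0, which is L ⇒ W
n=14: moves to 7(W), 12(W), 13(W); every one is W ⇒ L
n=15: can move to 14, which is L ⇒ W
n=16: can move to 14, which is L ⇒ W
n=17: can move to 0, which is L ⇒ W
L entries with 0 ≤ n ≤ 17: n = 0, 1, 4, 9, 14; that makes 5.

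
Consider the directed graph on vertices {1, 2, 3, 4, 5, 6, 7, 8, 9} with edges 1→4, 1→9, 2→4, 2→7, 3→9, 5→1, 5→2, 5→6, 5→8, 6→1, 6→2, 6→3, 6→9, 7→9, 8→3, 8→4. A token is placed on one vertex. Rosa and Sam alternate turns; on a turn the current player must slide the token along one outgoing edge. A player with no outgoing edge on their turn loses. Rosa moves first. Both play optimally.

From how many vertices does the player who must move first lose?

Label each position W (a win for the player to move) or L (a loss). A position with no legal move is L; any other position is W exactly when some move reaches an L, and L when every move reaches a W.
Every edge goes from a vertex to one that appears earlier in the order 4, 9, 1, 7, 3, 2, 6, 8, 5, so processing vertices in that order labels each vertex after all of its successors.
4: no outgoing edge → L
9: no outgoing edge → L
1: can move to 9, which is L ⇒ W
7: can move to 9, which is L ⇒ W
3: can move to 9, which is L ⇒ W
2: can move to 4, which is L ⇒ W
6: can move to 9, which is L ⇒ W
8: can move to 4, which is L ⇒ W
5: moves to 8(W), 6(W), 2(W), 1(W); every one is W ⇒ L
The L vertices are 4, 5, 9; that is 3 in all.

3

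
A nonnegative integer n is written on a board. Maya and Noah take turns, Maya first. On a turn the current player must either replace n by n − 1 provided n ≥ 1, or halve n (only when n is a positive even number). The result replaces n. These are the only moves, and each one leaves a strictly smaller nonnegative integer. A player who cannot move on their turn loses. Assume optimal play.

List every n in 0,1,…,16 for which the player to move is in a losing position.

Compute win/loss labels from the base case upward. A position with no move is L. Any other position is W if it can reach an L in one move, else L.
n=0: no move → L
n=1: can move to 0, which is L ⇒ W
n=2: the only move is to 1(W), a W ⇒ L
n=3: can move to 2, which is L ⇒ W
n=4: can move to 2, which is L ⇒ W
n=5: the only move is to 4(W), a W ⇒ L
n=6: can move to 5, which is L ⇒ W
n=7: the only move is to 6(W), a W ⇒ L
n=8: can move to 7, which is L ⇒ W
n=9: the only move is to 8(W), a W ⇒ L
n=10: can move to 5, which is L ⇒ W
n=11: the only move is to 10(W), a W ⇒ L
n=12: can move to 11, which is L ⇒ W
n=13: the only move is to 12(W), a W ⇒ L
n=14: can move to 7, which is L ⇒ W
n=15: the only move is to 14(W), a W ⇒ L
n=16: can move to 15, which is L ⇒ W
The losing starting values of n are exactly the entries labelled L in this table (8 of them).

0, 2, 5, 7, 9, 11, 13, 15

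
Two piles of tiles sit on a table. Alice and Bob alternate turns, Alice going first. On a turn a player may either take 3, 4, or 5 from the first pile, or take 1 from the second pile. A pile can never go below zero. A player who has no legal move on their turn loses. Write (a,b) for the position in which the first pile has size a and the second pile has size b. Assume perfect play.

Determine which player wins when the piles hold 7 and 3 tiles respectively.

Build the W/L table. Terminal = L. A non-terminal position is W if it has a move to some L; otherwise it is L.
No move ever increases a pile, so every position that can arise here has a ≤ 7 and b ≤ 3; it is enough to label the cells with 0 ≤ a ≤ 7 and 0 ≤ b ≤ 3.
Every move lowers a or b (never raises either), so fill the grid row by row in increasing a, and left to right within a row: each cell's successors are then already labelled.
      b=0  b=1  b=2  b=3
a=0:    L    W    L    W
a=1:    L    W    L    W
a=2:    L    W    L    W
a=3:    W    L    W    L
a=4:    W    L    W    L
a=5:    W    L    W    L
a=6:    W    W    W    W
a=7:    W    W    W    W
Cells with no legal move (terminal, hence L): (0,0), (1,0), (2,0).
The remaining L cells, each justified by listing all of its moves:
(0,2): L (sole option (0,1)(W) is W)
(1,2): L (sole option (1,1)(W) is W)
(2,2): L (sole option (2,1)(W) is W)
(3,1): L (options (0,1)(W), (3,0)(W) are all W)
(3,3): L (options (0,3)(W), (3,2)(W) are all W)
(4,1): L (options (1,1)(W), (0,1)(W), (4,0)(W) are all W)
(4,3): L (options (1,3)(W), (0,3)(W), (4,2)(W) are all W)
(5,1): L (options (2,1)(W), (1,1)(W), (0,1)(W), (5,0)(W) are all W)
(5,3): L (options (2,3)(W), (1,3)(W), (0,3)(W), (5,2)(W) are all W)
Every other cell has at least one move into one of the L cells above, so it is W.
The starting position (7,3) is W: Alice should move to (4,3), handing over an L position.

Alice wins.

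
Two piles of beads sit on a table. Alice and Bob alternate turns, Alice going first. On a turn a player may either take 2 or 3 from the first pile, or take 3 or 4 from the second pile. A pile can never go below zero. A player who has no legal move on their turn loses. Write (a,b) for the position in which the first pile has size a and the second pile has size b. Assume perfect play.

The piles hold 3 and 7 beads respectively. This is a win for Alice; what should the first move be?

Move to (1,7).

Use the standard recursion: the mover loses at a terminal position; elsewhere, the mover wins exactly when some move hands the opponent an L position.
No move ever increases a pile, so every position that can arise here has a ≤ 3 and b ≤ 7; it is enough to label the cells with 0 ≤ a ≤ 3 and 0 ≤ b ≤ 7.
Every move lowers a or b (never raises either), so fill the grid row by row in increasing a, and left to right within a row: each cell's successors are then already labelled.
      b=0  b=1  b=2  b=3  b=4  b=5  b=6  b=7
a=0:    L    L    L    W    W    W    W    L
a=1:    L    L    L    W    W    W    W    L
a=2:    W    W    W    L    L    L    W    W
a=3:    W    W    W    L    L    L    W    W
Cells with no legal move (terminal, hence L): (0,0), (0,1), (0,2), (1,0), (1,1), (1,2).
The remaining L cells, each justified by listing all of its moves:
(0,7): L (options (0,4)(W), (0,3)(W) are all W)
(1,7): L (options (1,4)(W), (1,3)(W) are all W)
(2,3): L (options (0,3)(W), (2,0)(W) are all W)
(2,4): L (options (0,4)(W), (2,1)(W), (2,0)(W) are all W)
(2,5): L (options (0,5)(W), (2,2)(W), (2,1)(W) are all W)
(3,3): L (options (1,3)(W), (0,3)(W), (3,0)(W) are all W)
(3,4): L (options (1,4)(W), (0,4)(W), (3,1)(W), (3,0)(W) are all W)
(3,5): L (options (1,5)(W), (0,5)(W), (3,2)(W), (3,1)(W) are all W)
Every other cell has at least one move into one of the L cells above, so it is W.
From (3,7), the L positions reachable in one move are: (1,7), (0,7), (3,4), (3,3). Any move reaching one of these is winning.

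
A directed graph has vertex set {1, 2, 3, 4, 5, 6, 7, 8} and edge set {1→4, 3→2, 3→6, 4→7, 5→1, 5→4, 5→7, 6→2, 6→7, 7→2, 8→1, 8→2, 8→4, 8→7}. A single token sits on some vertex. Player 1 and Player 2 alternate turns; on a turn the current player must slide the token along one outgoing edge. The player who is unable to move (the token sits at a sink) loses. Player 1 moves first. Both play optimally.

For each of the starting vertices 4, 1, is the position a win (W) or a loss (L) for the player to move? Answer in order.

4: L, 1: W

Positions with no move are L. A position that does have a move is losing for the player to move precisely when every available move leads to a winning position for the opponent. Fill in the labels:
Every edge goes from a vertex to one that appears earlier in the order 2, 7, 4, 6, 1, 5, 8, 3, so processing vertices in that order labels each vertex after all of its successors.
2: no outgoing edge → L
7: reaches L-position 2 → W
4: only reaches 7(W), which is W → L
6: reaches L-position 2 → W
1: reaches L-position 4 → W
5: reaches L-position 4 → W
8: reaches L-position 4 → W
3: reaches L-position 2 → W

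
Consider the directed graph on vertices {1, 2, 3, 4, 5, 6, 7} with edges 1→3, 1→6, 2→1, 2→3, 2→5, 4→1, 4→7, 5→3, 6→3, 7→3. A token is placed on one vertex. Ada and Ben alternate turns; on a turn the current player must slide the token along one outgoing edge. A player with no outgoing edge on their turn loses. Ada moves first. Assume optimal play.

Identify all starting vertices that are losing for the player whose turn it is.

Use the standard recursion: the mover loses at a terminal position; elsewhere, the mover wins exactly when some move hands the opponent an L position.
Every edge goes from a vertex to one that appears earlier in the order 3, 6, 1, 7, 5, 4, 2, so processing vertices in that order labels each vertex after all of its successors.
3: no outgoing edge → L
6: can move to 3, which is L ⇒ W
1: can move to 3, which is L ⇒ W
7: can move to 3, which is L ⇒ W
5: can move to 3, which is L ⇒ W
4: moves to 7(W), 1(W); every one is W ⇒ L
2: can move to 3, which is L ⇒ W
Reading off the rows marked L gives the requested list; there are 2 such vertices.

3, 4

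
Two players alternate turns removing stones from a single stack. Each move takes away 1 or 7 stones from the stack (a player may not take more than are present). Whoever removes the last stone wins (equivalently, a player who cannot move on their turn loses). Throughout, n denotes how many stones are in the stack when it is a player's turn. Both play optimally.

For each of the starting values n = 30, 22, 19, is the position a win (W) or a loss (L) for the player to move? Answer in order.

Positions with no move are L. A position that does have a move is losing for the player to move precisely when every available move leads to a winning position for the opponent. Fill in the labels:
n=0: no move → L
n=1: can move to 0, which is L ⇒ W
n=2: the only move is to 1(W), a W ⇒ L
n=3: can move to 2, which is L ⇒ W
n=4: the only move is to 3(W), a W ⇒ L
n=5: can move to 4, which is L ⇒ W
n=6: the only move is to 5(W), a W ⇒ L
n=7: can move to 6, which is L ⇒ W
n=8: moves to 7(W), 1(W); every one is W ⇒ L
n=9: can move to 8, which is L ⇒ W
n=10: moves to 9(W), 3(W); every one is W ⇒ L
n=11: can move to 10, which is L ⇒ W
n=12: moves to 11(W), 5(W); every one is W ⇒ L
n=13: can move to 12, which is L ⇒ W
n=14: moves to 13(W), 7(W); every one is W ⇒ L
n=15: can move to 14, which is L ⇒ W
n=16: moves to 15(W), 9(W); every one is W ⇒ L
n=17: can move to 16, which is L ⇒ W
n=18: moves to 17(W), 11(W); every one is W ⇒ L
n=19: can move to 18, which is L ⇒ W
n=20: moves to 19(W), 13(W); every one is W ⇒ L
n=21: can move to 20, which is L ⇒ W
n=22: moves to 21(W), 15(W); every one is W ⇒ L
n=23: can move to 22, which is L ⇒ W
n=24: moves to 23(W), 17(W); every one is W ⇒ L
n=25: can move to 24, which is L ⇒ W
n=26: moves to 25(W), 19(W); every one is W ⇒ L
n=27: can move to 26, which is L ⇒ W
n=28: moves to 27(W), 21(W); every one is W ⇒ L
n=29: can move to 28, which is L ⇒ W
n=30: moves to 29(W), 23(W); every one is W ⇒ L

30: L, 22: L, 19: W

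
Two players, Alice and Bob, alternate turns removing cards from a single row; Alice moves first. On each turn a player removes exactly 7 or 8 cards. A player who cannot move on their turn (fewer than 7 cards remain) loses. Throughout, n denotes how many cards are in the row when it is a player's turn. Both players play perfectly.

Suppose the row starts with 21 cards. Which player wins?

Bob wins.

Build the W/L table. Terminal = L. A non-terminal position is W if it has a move to some L; otherwise it is L.
n=0: no move → L
n=1: no move → L
n=2: no move → L
n=3: no move → L
n=4: no move → L
n=5: no move → L
n=6: no move → L
n=7: reaches L-position 0 → W
n=8: reaches L-position 1 → W
n=9: reaches L-position 2 → W
n=10: reaches L-position 3 → W
n=11: reaches L-position 4 → W
n=12: reaches L-position 5 → W
n=13: reaches L-position 6 → W
n=14: reaches L-position 6 → W
n=15: only reaches 8(W), 7(W), all W → L
n=16: only reaches 9(W), 8(W), all W → L
n=17: only reaches 10(W), 9(W), all W → L
n=18: only reaches 11(W), 10(W), all W → L
n=19: only reaches 12(W), 11(W), all W → L
n=20: only reaches 13(W), 12(W), all W → L
n=21: only reaches 14(W), 13(W), all W → L
Every move from 21 reaches a W position, so the mover loses.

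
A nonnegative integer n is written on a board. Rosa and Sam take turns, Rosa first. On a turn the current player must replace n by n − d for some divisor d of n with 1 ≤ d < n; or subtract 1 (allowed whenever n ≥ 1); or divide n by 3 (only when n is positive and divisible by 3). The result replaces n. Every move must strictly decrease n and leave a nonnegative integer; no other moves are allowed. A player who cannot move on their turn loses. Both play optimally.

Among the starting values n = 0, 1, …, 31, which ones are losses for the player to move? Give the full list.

0, 2, 5, 7, 9, 11, 13, 16, 19, 23, 25, 28, 31

Positions with no move are L. A position that does have a move is losing for the player to move precisely when every available move leads to a winning position for the opponent. Fill in the labels:
n=0: no move → L
n=1: W (go to 0, an L position)
n=2: L (sole option 1(W) is W)
n=3: W (go to 2, an L position)
n=4: W (go to 2, an L position)
n=5: L (sole option 4(W) is W)
n=6: W (go to 2, an L position)
n=7: L (sole option 6(W) is W)
n=8: W (go to 7, an L position)
n=9: L (options 3(W), 6(W), 8(W) are all W)
n=10: W (go to 5, an L position)
n=11: L (sole option 10(W) is W)
n=12: W (go to 9, an L position)
n=13: L (sole option 12(W) is W)
n=14: W (go to 7, an L position)
n=15: W (go to 5, an L position)
n=16: L (options 8(W), 12(W), 14(W), 15(W) are all W)
n=17: W (go to 16, an L position)
n=18: W (go to 9, an L position)
n=19: L (sole option 18(W) is W)
n=20: W (go to 16, an L position)
n=21: W (go to 7, an L position)
n=22: W (go to 11, an L position)
n=23: L (sole option 22(W) is W)
n=24: W (go to 16, an L position)
n=25: L (options 20(W), 24(W) are all W)
n=26: W (go to 13, an L position)
n=27: W (go to 9, an L position)
n=28: L (options 14(W), 21(W), 24(W), 26(W), 27(W) are all W)
n=29: W (go to 28, an L position)
n=30: W (go to 25, an L position)
n=31: L (sole option 30(W) is W)
The losing starting values of n are exactly the entries labelled L in this table (13 of them).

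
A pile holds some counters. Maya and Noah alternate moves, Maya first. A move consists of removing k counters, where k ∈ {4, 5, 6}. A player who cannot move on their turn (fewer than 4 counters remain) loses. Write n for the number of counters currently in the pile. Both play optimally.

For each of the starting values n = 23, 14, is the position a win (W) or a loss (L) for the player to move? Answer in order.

Positions with no move are L. A position that does have a move is losing for the player to move precisely when every available move leads to a winning position for the opponent. Fill in the labels:
n=0: no move → L
n=1: no move → L
n=2: no move → L
n=3: no move → L
n=4: W (go to 0, an L position)
n=5: W (go to 1, an L position)
n=6: W (go to 2, an L position)
n=7: W (go to 3, an L position)
n=8: W (go to 3, an L position)
n=9: W (go to 3, an L position)
n=10: L (options 6(W), 5(W), 4(W) are all W)
n=11: L (options 7(W), 6(W), 5(W) are all W)
n=12: L (options 8(W), 7(W), 6(W) are all W)
n=13: L (options 9(W), 8(W), 7(W) are all W)
n=14: W (go to 10, an L position)
n=15: W (go to 11, an L position)
n=16: W (go to 12, an L position)
n=17: W (go to 13, an L position)
n=18: W (go to 13, an L position)
n=19: W (go to 13, an L position)
n=20: L (options 16(W), 15(W), 14(W) are all W)
n=21: L (options 17(W), 16(W), 15(W) are all W)
n=22: L (options 18(W), 17(W), 16(W) are all W)
n=23: L (options 19(W), 18(W), 17(W) are all W)

23: L, 14: W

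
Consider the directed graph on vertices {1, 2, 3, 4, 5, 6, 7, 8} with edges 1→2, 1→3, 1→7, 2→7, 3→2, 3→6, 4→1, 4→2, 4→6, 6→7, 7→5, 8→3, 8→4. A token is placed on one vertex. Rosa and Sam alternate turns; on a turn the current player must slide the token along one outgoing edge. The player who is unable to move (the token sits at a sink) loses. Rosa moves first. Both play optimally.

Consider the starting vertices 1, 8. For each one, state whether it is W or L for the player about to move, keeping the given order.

Work bottom-up. With no move the player to move loses. Otherwise the position is W if at least one move leads to an L position for the opponent, and L if every move leads to a W.
Every edge goes from a vertex to one that appears earlier in the order 5, 7, 6, 2, 3, 1, 4, 8, so processing vertices in that order labels each vertex after all of its successors.
5: no outgoing edge → L
7: →5(L), so W
6: →7(W) only, which is W, so L
2: →7(W) only, which is W, so L
3: →2(L), so W
1: →2(L), so W
4: →2(L), so W
8: →4(W), 3(W) — all W, so L

1: W, 8: L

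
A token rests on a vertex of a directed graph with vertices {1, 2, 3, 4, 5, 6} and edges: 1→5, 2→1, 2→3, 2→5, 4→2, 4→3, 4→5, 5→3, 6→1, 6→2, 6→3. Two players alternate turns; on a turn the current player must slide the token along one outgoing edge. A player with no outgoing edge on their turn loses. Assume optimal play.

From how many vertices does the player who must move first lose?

2

Compute win/loss labels from the base case upward. A position with no move is L. Any other position is W if it can reach an L in one move, else L.
Every edge goes from a vertex to one that appears earlier in the order 3, 5, 1, 2, 6, 4, so processing vertices in that order labels each vertex after all of its successors.
3: no outgoing edge → L
5: →3(L), so W
1: →5(W) only, which is W, so L
2: →1(L), so W
6: →1(L), so W
4: →3(L), so W
The L vertices are 1, 3; that is 2 in all.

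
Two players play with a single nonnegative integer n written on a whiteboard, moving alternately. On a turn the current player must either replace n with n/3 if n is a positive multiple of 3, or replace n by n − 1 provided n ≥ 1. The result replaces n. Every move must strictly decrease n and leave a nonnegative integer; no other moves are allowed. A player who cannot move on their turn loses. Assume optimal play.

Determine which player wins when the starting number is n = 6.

Work bottom-up. With no move the player to move loses. Otherwise the position is W if at least one move leads to an L position for the opponent, and L if every move leads to a W.
n=0: no move → L
n=1: →0(L), so W
n=2: →1(W) only, which is W, so L
n=3: →2(L), so W
n=4: →3(W) only, which is W, so L
n=5: →4(L), so W
n=6: →2(L), so W
From 6 the player to move can move to 2, reaching an L position.

The first player wins.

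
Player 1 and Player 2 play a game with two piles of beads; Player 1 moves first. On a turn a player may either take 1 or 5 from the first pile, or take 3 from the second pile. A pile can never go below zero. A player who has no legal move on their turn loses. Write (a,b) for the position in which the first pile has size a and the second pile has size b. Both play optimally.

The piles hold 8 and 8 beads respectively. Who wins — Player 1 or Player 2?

Player 2 wins.

Build the W/L table. Terminal = L. A non-terminal position is W if it has a move to some L; otherwise it is L.
No move ever increases a pile, so every position that can arise here has a ≤ 8 and b ≤ 8; it is enough to label the cells with 0 ≤ a ≤ 8 and 0 ≤ b ≤ 8.
Every move lowers a or b (never raises either), so fill the grid row by row in increasing a, and left to right within a row: each cell's successors are then already labelled.
      b=0  b=1  b=2  b=3  b=4  b=5  b=6  b=7  b=8
a=0:    L    L    L    W    W    W    L    L    L
a=1:    W    W    W    L    L    L    W    W    W
a=2:    L    L    L    W    W    W    L    L    L
a=3:    W    W    W    L    L    L    W    W    W
a=4:    L    L    L    W    W    W    L    L    L
a=5:    W    W    W    L    L    L    W    W    W
a=6:    L    L    L    W    W    W    L    L    L
a=7:    W    W    W    L    L    L    W    W    W
a=8:    L    L    L    W    W    W    L    L    L
Cells with no legal move (terminal, hence L): (0,0), (0,1), (0,2).
The remaining L cells, each justified by listing all of its moves:
(0,6): L (sole option (0,3)(W) is W)
(0,7): L (sole option (0,4)(W) is W)
(0,8): L (sole option (0,5)(W) is W)
(1,3): L (options (0,3)(W), (1,0)(W) are all W)
(1,4): L (options (0,4)(W), (1,1)(W) are all W)
(1,5): L (options (0,5)(W), (1,2)(W) are all W)
(2,0): L (sole option (1,0)(W) is W)
(2,1): L (sole option (1,1)(W) is W)
(2,2): L (sole option (1,2)(W) is W)
(2,6): L (options (1,6)(W), (2,3)(W) are all W)
(2,7): L (options (1,7)(W), (2,4)(W) are all W)
(2,8): L (options (1,8)(W), (2,5)(W) are all W)
(3,3): L (options (2,3)(W), (3,0)(W) are all W)
(3,4): L (options (2,4)(W), (3,1)(W) are all W)
(3,5): L (options (2,5)(W), (3,2)(W) are all W)
(4,0): L (sole option (3,0)(W) is W)
(4,1): L (sole option (3,1)(W) is W)
(4,2): L (sole option (3,2)(W) is W)
(4,6): L (options (3,6)(W), (4,3)(W) are all W)
(4,7): L (options (3,7)(W), (4,4)(W) are all W)
(4,8): L (options (3,8)(W), (4,5)(W) are all W)
(5,3): L (options (4,3)(W), (0,3)(W), (5,0)(W) are all W)
(5,4): L (options (4,4)(W), (0,4)(W), (5,1)(W) are all W)
(5,5): L (options (4,5)(W), (0,5)(W), (5,2)(W) are all W)
(6,0): L (options (5,0)(W), (1,0)(W) are all W)
(6,1): L (options (5,1)(W), (1,1)(W) are all W)
(6,2): L (options (5,2)(W), (1,2)(W) are all W)
(6,6): L (options (5,6)(W), (1,6)(W), (6,3)(W) are all W)
(6,7): L (options (5,7)(W), (1,7)(W), (6,4)(W) are all W)
(6,8): L (options (5,8)(W), (1,8)(W), (6,5)(W) are all W)
(7,3): L (options (6,3)(W), (2,3)(W), (7,0)(W) are all W)
(7,4): L (options (6,4)(W), (2,4)(W), (7,1)(W) are all W)
(7,5): L (options (6,5)(W), (2,5)(W), (7,2)(W) are all W)
(8,0): L (options (7,0)(W), (3,0)(W) are all W)
(8,1): L (options (7,1)(W), (3,1)(W) are all W)
(8,2): L (options (7,2)(W), (3,2)(W) are all W)
(8,6): L (options (7,6)(W), (3,6)(W), (8,3)(W) are all W)
(8,7): L (options (7,7)(W), (3,7)(W), (8,4)(W) are all W)
(8,8): L (options (7,8)(W), (3,8)(W), (8,5)(W) are all W)
Every other cell has at least one move into one of the L cells above, so it is W.
Every move from (8,8) reaches a W position, so the mover loses.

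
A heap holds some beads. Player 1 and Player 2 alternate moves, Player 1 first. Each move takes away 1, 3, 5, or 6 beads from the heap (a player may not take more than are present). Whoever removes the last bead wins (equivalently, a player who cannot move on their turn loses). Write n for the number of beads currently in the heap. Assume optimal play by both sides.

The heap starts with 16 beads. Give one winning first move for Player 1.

Remove 1, leaving 15.

Build the W/L table. Terminal = L. A non-terminal position is W if it has a move to some L; otherwise it is L.
n=0: no move → L
n=1: →0(L), so W
n=2: →1(W) only, which is W, so L
n=3: →2(L), so W
n=4: →3(W), 1(W) — all W, so L
n=5: →4(L), so W
n=6: →0(L), so W
n=7: →4(L), so W
n=8: →2(L), so W
n=9: →4(L), so W
n=10: →4(L), so W
n=11: →10(W), 8(W), 6(W), 5(W) — all W, so L
n=12: →11(L), so W
n=13: →12(W), 10(W), 8(W), 7(W) — all W, so L
n=14: →13(L), so W
n=15: →14(W), 12(W), 10(W), 9(W) — all W, so L
n=16: →15(L), so W
From 16, the L positions reachable in one move are: 15, 13, 11. Any move reaching one of these is winning.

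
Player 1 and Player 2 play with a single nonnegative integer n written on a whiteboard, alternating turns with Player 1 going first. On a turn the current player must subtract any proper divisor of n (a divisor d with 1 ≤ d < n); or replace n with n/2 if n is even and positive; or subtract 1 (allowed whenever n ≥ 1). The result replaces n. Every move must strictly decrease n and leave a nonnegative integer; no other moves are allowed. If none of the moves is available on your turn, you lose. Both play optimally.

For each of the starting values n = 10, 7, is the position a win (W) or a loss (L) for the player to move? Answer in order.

10: W, 7: L

Build the W/L table. Terminal = L. A non-terminal position is W if it has a move to some L; otherwise it is L.
n=0: no move → L
n=1: reaches L-position 0 → W
n=2: only reaches 1(W), which is W → L
n=3: reaches L-position 2 → W
n=4: reaches L-position 2 → W
n=5: only reaches 4(W), which is W → L
n=6: reaches L-position 5 → W
n=7: only reaches 6(W), which is W → L
n=8: reaches L-position 7 → W
n=9: only reaches 6(W), 8(W), all W → L
n=10: reaches L-position 5 → W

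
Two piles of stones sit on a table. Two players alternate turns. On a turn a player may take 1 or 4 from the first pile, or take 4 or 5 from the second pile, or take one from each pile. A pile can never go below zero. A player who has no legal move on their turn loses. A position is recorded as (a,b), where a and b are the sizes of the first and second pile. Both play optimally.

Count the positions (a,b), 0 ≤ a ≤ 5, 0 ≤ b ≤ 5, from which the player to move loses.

Classify positions by backward induction: terminal positions (no move available) are L. From any other position, the mover wins iff some move reaches an L.
Every move lowers a or b (never raises either), so fill the grid row by row in increasing a, and left to right within a row: each cell's successors are then already labelled.
      b=0  b=1  b=2  b=3  b=4  b=5
a=0:    L    L    L    L    W    W
a=1:    W    W    W    W    W    L
a=2:    L    L    L    L    W    W
a=3:    W    W    W    W    W    L
a=4:    W    W    W    W    L    W
a=5:    L    L    L    L    W    W
Cells with no legal move (terminal, hence L): (0,0), (0,1), (0,2), (0,3).
The remaining L cells, each justified by listing all of its moves:
(1,5): L (options (0,5)(W), (1,1)(W), (1,0)(W), (0,4)(W) are all W)
(2,0): L (sole option (1,0)(W) is W)
(2,1): L (options (1,1)(W), (1,0)(W) are all W)
(2,2): L (options (1,2)(W), (1,1)(W) are all W)
(2,3): L (options (1,3)(W), (1,2)(W) are all W)
(3,5): L (options (2,5)(W), (3,1)(W), (3,0)(W), (2,4)(W) are all W)
(4,4): L (options (3,4)(W), (0,4)(W), (4,0)(W), (3,3)(W) are all W)
(5,0): L (options (4,0)(W), (1,0)(W) are all W)
(5,1): L (options (4,1)(W), (1,1)(W), (4,0)(W) are all W)
(5,2): L (options (4,2)(W), (1,2)(W), (4,1)(W) are all W)
(5,3): L (options (4,3)(W), (1,3)(W), (4,2)(W) are all W)
Every other cell has at least one move into one of the L cells above, so it is W.
L cells per row: a=0: 4, a=1: 1, a=2: 4, a=3: 1, a=4: 1, a=5: 4; total 15.

15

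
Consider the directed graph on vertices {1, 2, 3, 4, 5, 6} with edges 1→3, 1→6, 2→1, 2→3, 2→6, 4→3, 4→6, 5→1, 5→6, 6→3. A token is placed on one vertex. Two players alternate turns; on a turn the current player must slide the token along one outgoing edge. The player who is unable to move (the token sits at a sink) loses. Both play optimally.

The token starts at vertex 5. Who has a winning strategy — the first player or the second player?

The second player wins.

Compute win/loss labels from the base case upward. A position with no move is L. Any other position is W if it can reach an L in one move, else L.
Every edge goes from a vertex to one that appears earlier in the order 3, 6, 1, 2, 4, 5, so processing vertices in that order labels each vertex after all of its successors.
3: no outgoing edge → L
6: W (go to 3, an L position)
1: W (go to 3, an L position)
2: W (go to 3, an L position)
4: W (go to 3, an L position)
5: L (options 1(W), 6(W) are all W)
The starting position 5 is L: whatever the player to move does, the opponent receives a W position.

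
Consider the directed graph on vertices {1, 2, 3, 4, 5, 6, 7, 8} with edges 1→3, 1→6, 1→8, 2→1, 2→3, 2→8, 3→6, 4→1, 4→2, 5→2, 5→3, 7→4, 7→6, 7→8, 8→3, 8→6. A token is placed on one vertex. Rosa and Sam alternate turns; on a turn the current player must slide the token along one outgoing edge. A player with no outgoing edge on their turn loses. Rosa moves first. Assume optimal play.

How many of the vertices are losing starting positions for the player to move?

2

Use the standard recursion: the mover loses at a terminal position; elsewhere, the mover wins exactly when some move hands the opponent an L position.
Every edge goes from a vertex to one that appears earlier in the order 6, 3, 8, 1, 2, 4, 5, 7, so processing vertices in that order labels each vertex after all of its successors.
6: no outgoing edge → L
3: W (go to 6, an L position)
8: W (go to 6, an L position)
1: W (go to 6, an L position)
2: L (options 1(W), 8(W), 3(W) are all W)
4: W (go to 2, an L position)
5: W (go to 2, an L position)
7: W (go to 6, an L position)
The L vertices are 2, 6; that is 2 in all.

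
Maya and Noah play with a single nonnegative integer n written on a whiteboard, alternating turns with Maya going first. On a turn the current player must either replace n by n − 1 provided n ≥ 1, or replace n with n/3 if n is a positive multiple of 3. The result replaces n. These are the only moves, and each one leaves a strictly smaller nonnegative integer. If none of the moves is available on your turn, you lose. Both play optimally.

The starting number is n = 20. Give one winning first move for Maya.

Compute win/loss labels from the base case upward. A position with no move is L. Any other position is W if it can reach an L in one move, else L.
n=0: no move → L
n=1: can move to 0, which is L ⇒ W
n=2: the only move is to 1(W), a W ⇒ L
n=3: can move to 2, which is L ⇒ W
n=4: the only move is to 3(W), a W ⇒ L
n=5: can move to 4, which is L ⇒ W
n=6: can move to 2, which is L ⇒ W
n=7: the only move is to 6(W), a W ⇒ L
n=8: can move to 7, which is L ⇒ W
n=9: moves to 3(W), 8(W); every one is W ⇒ L
n=10: can move to 9, which is L ⇒ W
n=11: the only move is to 10(W), a W ⇒ L
n=12: can move to 4, which is L ⇒ W
n=13: the only move is to 12(W), a W ⇒ L
n=14: can move to 13, which is L ⇒ W
n=15: moves to 5(W), 14(W); every one is W ⇒ L
n=16: can move to 15, which is L ⇒ W
n=17: the only move is to 16(W), a W ⇒ L
n=18: can move to 17, which is L ⇒ W
n=19: the only move is to 18(W), a W ⇒ L
n=20: can move to 19, which is L ⇒ W
From 20, the L positions reachable in one move are: 19.

Move to 19.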